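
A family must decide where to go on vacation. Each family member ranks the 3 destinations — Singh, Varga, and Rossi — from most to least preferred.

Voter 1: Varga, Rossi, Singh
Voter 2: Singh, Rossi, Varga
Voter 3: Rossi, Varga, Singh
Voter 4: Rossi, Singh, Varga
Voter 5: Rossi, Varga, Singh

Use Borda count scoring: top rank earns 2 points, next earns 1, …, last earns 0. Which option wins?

Borda scores:
  Singh: 0 + 2 + 0 + 1 + 0 = 3
  Varga: 2 + 0 + 1 + 0 + 1 = 4
  Rossi: 1 + 1 + 2 + 2 + 2 = 8
Rossi has the highest total.

Rossi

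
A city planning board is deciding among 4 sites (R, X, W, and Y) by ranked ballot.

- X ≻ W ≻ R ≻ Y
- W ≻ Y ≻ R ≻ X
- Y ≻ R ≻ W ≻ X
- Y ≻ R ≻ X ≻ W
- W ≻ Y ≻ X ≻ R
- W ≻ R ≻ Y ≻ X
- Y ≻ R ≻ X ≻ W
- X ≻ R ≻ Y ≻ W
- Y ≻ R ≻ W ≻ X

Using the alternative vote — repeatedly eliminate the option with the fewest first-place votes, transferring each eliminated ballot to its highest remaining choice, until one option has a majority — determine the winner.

Y

Round 1: Y 4, W 3, X 2, R 0. R has the fewest and is eliminated.
Round 2: Y 4, W 3, X 2. X has the fewest and is eliminated.
Round 3: Y 5, W 4. Y has a majority.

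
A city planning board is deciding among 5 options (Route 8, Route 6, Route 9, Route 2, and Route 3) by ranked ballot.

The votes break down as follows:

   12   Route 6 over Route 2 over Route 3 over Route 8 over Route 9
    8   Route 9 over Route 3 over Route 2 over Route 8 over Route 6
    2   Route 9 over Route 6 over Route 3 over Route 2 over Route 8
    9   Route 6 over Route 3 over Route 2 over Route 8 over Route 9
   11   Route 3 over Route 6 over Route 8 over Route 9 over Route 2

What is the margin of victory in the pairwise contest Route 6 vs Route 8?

Ballots ranking Route 6 above Route 8: 12+2+9+11 = 34.
Ballots ranking Route 8 above Route 6: 8.
Route 6 wins 34–8, a margin of 26.

26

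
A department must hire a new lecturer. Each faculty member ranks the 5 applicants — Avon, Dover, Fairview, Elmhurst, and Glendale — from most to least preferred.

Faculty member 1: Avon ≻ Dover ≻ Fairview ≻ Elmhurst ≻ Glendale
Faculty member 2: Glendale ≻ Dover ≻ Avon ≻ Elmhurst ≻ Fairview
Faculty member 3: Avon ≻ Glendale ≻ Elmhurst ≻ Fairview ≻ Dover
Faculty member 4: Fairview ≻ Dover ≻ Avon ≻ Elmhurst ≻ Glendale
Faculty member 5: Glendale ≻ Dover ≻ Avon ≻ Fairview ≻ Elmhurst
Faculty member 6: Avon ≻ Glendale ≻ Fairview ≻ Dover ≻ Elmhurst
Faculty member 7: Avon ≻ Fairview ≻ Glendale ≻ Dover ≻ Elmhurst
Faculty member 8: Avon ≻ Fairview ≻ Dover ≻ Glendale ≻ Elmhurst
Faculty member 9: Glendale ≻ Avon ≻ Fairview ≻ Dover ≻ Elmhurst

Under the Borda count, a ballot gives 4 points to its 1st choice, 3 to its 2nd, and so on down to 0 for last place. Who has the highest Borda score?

Borda scores:
  Avon: 4 + 2 + 4 + 2 + 2 + 4 + 4 + 4 + 3 = 29
  Dover: 3 + 3 + 0 + 3 + 3 + 1 + 1 + 2 + 1 = 17
  Fairview: 2 + 0 + 1 + 4 + 1 + 2 + 3 + 3 + 2 = 18
  Elmhurst: 1 + 1 + 2 + 1 + 0 + 0 + 0 + 0 + 0 = 5
  Glendale: 0 + 4 + 3 + 0 + 4 + 3 + 2 + 1 + 4 = 21
Avon has the highest total.

Avon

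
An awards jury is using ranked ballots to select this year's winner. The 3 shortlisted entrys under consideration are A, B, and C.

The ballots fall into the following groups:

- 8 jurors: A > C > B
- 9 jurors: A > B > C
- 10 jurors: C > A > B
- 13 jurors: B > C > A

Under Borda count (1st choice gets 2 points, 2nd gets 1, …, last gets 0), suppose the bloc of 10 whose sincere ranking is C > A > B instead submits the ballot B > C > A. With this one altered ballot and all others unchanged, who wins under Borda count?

Borda totals with the altered ballot: A 34, B 55, C 31.
The switch changes the winner from A to B.

B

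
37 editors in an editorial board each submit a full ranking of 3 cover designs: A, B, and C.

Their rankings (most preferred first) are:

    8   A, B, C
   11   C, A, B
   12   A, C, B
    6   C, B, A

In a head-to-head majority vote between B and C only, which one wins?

C

Ballots ranking B above C: 8.
Ballots ranking C above B: 11+12+6 = 29.
C wins the head-to-head, 29–8.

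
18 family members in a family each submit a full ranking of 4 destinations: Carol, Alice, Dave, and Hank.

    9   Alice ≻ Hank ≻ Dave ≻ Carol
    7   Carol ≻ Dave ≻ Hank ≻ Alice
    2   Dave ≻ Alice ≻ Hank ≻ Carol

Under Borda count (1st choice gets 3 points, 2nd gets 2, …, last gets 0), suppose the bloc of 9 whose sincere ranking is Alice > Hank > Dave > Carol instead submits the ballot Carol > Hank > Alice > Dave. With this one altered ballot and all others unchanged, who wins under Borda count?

Borda totals with the altered ballot: Carol 48, Alice 13, Dave 20, Hank 27.
The switch changes the winner from Alice to Carol.

Carol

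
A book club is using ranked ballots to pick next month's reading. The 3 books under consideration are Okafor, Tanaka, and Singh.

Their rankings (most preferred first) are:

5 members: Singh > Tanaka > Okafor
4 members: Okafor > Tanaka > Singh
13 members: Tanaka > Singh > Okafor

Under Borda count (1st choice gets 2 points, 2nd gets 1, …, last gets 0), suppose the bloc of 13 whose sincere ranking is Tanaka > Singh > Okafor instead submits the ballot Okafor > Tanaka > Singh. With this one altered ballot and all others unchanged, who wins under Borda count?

Borda totals with the altered ballot: Okafor 34, Tanaka 22, Singh 10.
The switch changes the winner from Tanaka to Okafor.

Okafor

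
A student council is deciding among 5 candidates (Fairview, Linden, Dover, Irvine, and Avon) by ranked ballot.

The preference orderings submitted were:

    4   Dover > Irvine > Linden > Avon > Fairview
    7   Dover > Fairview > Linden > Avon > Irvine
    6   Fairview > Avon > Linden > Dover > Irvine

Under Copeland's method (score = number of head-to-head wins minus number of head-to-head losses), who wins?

Dover

Pairwise results:
  Fairview vs Linden: Fairview wins 13–4.
  Fairview vs Dover: Dover wins 11–6.
  Fairview vs Irvine: Fairview wins 13–4.
  Fairview vs Avon: Fairview wins 13–4.
  Linden vs Dover: Dover wins 11–6.
  Linden vs Irvine: Linden wins 13–4.
  Linden vs Avon: Linden wins 11–6.
  Dover vs Irvine: Dover wins 17–0.
  Dover vs Avon: Dover wins 11–6.
  Irvine vs Avon: Avon wins 13–4.
Copeland scores (wins − losses):
  Fairview: 3 − 1 = 2
  Linden: 2 − 2 = 0
  Dover: 4 − 0 = 4
  Irvine: 0 − 4 = -4
  Avon: 1 − 3 = -2
Dover has the best Copeland score.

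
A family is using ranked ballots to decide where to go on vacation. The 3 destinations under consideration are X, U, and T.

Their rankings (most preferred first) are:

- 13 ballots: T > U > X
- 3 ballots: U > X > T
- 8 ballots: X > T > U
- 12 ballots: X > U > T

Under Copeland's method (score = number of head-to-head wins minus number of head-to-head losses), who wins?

Pairwise results:
  X vs U: X wins 20–16.
  X vs T: X wins 23–13.
  U vs T: T wins 21–15.
Copeland scores (wins − losses):
  X: 2 − 0 = 2
  U: 0 − 2 = -2
  T: 1 − 1 = 0
X has the best Copeland score.

X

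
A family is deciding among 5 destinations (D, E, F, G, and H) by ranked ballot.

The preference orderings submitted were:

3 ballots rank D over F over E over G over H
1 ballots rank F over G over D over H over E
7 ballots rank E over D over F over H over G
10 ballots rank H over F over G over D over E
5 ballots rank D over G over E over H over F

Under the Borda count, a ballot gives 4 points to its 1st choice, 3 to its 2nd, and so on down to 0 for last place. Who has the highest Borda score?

Borda scores:
  D: 3·4 + 2 + 7·3 + 10·1 + 5·4 = 65
  E: 3·2 + 0 + 7·4 + 10·0 + 5·2 = 44
  F: 3·3 + 4 + 7·2 + 10·3 + 5·0 = 57
  G: 3·1 + 3 + 7·0 + 10·2 + 5·3 = 41
  H: 3·0 + 1 + 7·1 + 10·4 + 5·1 = 53
D has the highest total.

D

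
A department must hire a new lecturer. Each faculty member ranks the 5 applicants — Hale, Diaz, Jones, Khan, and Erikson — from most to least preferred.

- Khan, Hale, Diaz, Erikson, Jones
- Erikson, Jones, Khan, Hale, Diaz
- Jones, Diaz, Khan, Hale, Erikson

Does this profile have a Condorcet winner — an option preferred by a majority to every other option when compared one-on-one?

No

Head-to-head results (3 voters total):
Hale vs Diaz: Hale wins 2–1.
Hale vs Jones: Jones wins 2–1.
Hale vs Khan: Khan wins 3–0.
Hale vs Erikson: Hale wins 2–1.
Diaz vs Jones: Jones wins 2–1.
Diaz vs Khan: Khan wins 2–1.
Diaz vs Erikson: Diaz wins 2–1.
Jones vs Khan: Jones wins 2–1.
Jones vs Erikson: Erikson wins 2–1.
Khan vs Erikson: Khan wins 2–1.
No candidate beats all others: Hale beats Erikson beats Jones beats Hale, a majority cycle.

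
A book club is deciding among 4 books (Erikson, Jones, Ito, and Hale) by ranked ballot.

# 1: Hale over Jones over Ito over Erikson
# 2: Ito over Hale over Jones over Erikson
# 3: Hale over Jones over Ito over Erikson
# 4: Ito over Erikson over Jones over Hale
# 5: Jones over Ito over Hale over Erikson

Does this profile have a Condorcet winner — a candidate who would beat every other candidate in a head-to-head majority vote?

Head-to-head results (5 voters total):
Erikson vs Jones: Jones wins 4–1.
Erikson vs Ito: Ito wins 5–0.
Erikson vs Hale: Hale wins 4–1.
Jones vs Ito: Jones wins 3–2.
Jones vs Hale: Hale wins 3–2.
Ito vs Hale: Ito wins 3–2.
No candidate beats all others: Jones beats Ito beats Hale beats Jones, a majority cycle.

No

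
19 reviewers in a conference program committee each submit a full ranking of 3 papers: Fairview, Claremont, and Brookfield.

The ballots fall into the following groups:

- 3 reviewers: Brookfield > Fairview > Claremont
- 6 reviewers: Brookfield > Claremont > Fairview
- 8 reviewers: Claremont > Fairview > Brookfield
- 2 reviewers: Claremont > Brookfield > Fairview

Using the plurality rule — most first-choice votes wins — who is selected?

Claremont

First-place vote totals:
  Fairview: 0
  Claremont: 10
  Brookfield: 9
Claremont has the most first-place votes.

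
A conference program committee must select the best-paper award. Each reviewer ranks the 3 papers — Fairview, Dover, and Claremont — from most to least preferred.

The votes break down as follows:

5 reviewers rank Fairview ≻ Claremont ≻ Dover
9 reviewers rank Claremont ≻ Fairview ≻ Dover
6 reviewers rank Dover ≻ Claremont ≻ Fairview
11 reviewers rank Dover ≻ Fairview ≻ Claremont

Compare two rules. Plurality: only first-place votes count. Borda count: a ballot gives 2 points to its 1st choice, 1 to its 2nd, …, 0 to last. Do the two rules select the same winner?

Yes

Plurality first-place counts: Fairview 5, Dover 17, Claremont 9 → Dover.
Borda totals: Fairview 30, Dover 34, Claremont 29 → Dover.
The two rules agree on Dover.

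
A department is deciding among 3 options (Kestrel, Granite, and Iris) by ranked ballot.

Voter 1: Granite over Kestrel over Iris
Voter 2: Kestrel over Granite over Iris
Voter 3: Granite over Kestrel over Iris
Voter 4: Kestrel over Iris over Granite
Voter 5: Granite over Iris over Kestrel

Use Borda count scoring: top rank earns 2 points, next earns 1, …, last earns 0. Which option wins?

Granite

Borda scores:
  Kestrel: 1 + 2 + 1 + 2 + 0 = 6
  Granite: 2 + 1 + 2 + 0 + 2 = 7
  Iris: 0 + 0 + 0 + 1 + 1 = 2
Granite has the highest total.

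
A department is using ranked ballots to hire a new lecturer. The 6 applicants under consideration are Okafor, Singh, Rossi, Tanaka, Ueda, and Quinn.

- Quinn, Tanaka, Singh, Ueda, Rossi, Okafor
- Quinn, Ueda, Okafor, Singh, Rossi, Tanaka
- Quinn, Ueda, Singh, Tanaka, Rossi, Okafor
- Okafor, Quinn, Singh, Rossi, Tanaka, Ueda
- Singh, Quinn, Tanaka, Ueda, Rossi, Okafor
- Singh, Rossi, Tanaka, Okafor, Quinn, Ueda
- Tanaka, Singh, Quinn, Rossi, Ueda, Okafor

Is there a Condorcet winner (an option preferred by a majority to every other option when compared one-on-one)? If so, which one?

Quinn

Head-to-head results (7 voters total):
Okafor vs Singh: Singh wins 5–2.
Okafor vs Rossi: Rossi wins 5–2.
Okafor vs Tanaka: Tanaka wins 5–2.
Okafor vs Ueda: Ueda wins 5–2.
Okafor vs Quinn: Quinn wins 5–2.
Singh vs Rossi: Singh wins 7–0.
Singh vs Tanaka: Singh wins 5–2.
Singh vs Ueda: Singh wins 5–2.
Singh vs Quinn: Quinn wins 4–3.
Rossi vs Tanaka: Tanaka wins 4–3.
Rossi vs Ueda: Ueda wins 4–3.
Rossi vs Quinn: Quinn wins 6–1.
Tanaka vs Ueda: Tanaka wins 5–2.
Tanaka vs Quinn: Quinn wins 5–2.
Ueda vs Quinn: Quinn wins 7–0.
Quinn beats each rival — Okafor (5–2), Singh (4–3), Rossi (6–1), Tanaka (5–2), Ueda (7–0) — so Quinn is the Condorcet winner.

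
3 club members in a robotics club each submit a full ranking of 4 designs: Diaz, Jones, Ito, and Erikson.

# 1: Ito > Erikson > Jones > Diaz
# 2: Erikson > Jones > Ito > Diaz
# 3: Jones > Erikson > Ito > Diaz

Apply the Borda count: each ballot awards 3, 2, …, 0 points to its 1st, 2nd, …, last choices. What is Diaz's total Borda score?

Borda scores:
  Diaz: 0 + 0 + 0 = 0
  Jones: 1 + 2 + 3 = 6
  Ito: 3 + 1 + 1 = 5
  Erikson: 2 + 3 + 2 = 7

0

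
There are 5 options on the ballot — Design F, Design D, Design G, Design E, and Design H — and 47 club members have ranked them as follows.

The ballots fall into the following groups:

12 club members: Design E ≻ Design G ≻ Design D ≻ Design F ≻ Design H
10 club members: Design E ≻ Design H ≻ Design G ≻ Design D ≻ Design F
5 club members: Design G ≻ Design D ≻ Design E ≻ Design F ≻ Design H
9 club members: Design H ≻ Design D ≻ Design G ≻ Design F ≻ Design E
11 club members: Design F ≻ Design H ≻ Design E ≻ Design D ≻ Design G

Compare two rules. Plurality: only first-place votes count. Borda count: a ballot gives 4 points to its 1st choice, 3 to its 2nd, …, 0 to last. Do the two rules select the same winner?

Yes

Plurality first-place counts: Design F 11, Design D 0, Design G 5, Design E 22, Design H 9 → Design E.
Borda totals: Design F 70, Design D 87, Design G 94, Design E 120, Design H 99 → Design E.
The two rules agree on Design E.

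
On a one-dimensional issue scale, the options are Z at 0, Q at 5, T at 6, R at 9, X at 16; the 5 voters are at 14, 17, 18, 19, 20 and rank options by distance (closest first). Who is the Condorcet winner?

X

With single-peaked preferences on a line, the Condorcet winner is the candidate closest to the median voter.
The median voter (position 18) is closest to X at 16.
Check: X vs R — voters closer to X: 5 of 5.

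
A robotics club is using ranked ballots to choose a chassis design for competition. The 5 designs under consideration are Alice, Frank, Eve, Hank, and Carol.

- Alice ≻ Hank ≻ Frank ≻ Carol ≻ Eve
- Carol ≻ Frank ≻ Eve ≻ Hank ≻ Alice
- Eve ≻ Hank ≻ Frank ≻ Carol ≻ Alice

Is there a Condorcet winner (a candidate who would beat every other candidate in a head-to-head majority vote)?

No

Head-to-head results (3 voters total):
Alice vs Frank: Frank wins 2–1.
Alice vs Eve: Eve wins 2–1.
Alice vs Hank: Hank wins 2–1.
Alice vs Carol: Carol wins 2–1.
Frank vs Eve: Frank wins 2–1.
Frank vs Hank: Hank wins 2–1.
Frank vs Carol: Frank wins 2–1.
Eve vs Hank: Eve wins 2–1.
Eve vs Carol: Carol wins 2–1.
Hank vs Carol: Hank wins 2–1.
No candidate beats all others: Frank beats Eve beats Hank beats Frank, a majority cycle.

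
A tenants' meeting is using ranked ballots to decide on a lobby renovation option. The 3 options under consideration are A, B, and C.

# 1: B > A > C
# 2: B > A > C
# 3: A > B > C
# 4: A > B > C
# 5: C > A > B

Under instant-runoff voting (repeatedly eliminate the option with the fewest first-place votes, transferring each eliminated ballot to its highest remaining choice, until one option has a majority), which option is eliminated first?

Round 1: A 2, B 2, C 1. C has the fewest and is eliminated.
Round 2: A 3, B 2. A has a majority.

C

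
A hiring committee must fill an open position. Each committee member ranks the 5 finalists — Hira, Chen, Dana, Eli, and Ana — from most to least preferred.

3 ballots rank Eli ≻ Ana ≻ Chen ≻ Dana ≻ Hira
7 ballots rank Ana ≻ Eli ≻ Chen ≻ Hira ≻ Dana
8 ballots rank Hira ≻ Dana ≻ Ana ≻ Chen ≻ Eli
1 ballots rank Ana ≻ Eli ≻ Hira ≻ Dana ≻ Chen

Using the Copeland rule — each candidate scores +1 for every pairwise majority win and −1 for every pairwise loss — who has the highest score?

Ana

Pairwise results:
  Hira vs Chen: Chen wins 10–9.
  Hira vs Dana: Hira wins 16–3.
  Hira vs Eli: Eli wins 11–8.
  Hira vs Ana: Ana wins 11–8.
  Chen vs Dana: Chen wins 10–9.
  Chen vs Eli: Eli wins 11–8.
  Chen vs Ana: Ana wins 19–0.
  Dana vs Eli: Eli wins 11–8.
  Dana vs Ana: Ana wins 11–8.
  Eli vs Ana: Ana wins 16–3.
Copeland scores (wins − losses):
  Hira: 1 − 3 = -2
  Chen: 2 − 2 = 0
  Dana: 0 − 4 = -4
  Eli: 3 − 1 = 2
  Ana: 4 − 0 = 4
Ana has the best Copeland score.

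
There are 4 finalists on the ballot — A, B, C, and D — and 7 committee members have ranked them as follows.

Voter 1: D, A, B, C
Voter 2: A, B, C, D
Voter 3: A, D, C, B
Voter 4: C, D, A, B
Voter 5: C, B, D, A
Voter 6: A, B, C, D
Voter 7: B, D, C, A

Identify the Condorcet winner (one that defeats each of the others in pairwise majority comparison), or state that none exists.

Head-to-head results (7 voters total):
A vs B: A wins 5–2.
A vs C: A wins 4–3.
A vs D: D wins 4–3.
B vs C: B wins 4–3.
B vs D: B wins 4–3.
C vs D: C wins 4–3.
No candidate beats all others: A beats B beats D beats A, a majority cycle.

None — there is no Condorcet winner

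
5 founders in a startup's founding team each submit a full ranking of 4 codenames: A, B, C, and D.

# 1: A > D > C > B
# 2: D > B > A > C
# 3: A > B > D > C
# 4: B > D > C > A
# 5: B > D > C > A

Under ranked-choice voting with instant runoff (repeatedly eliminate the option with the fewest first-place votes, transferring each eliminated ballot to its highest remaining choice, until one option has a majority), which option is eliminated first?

C

Round 1: A 2, B 2, D 1, C 0. C has the fewest and is eliminated.
Round 2: A 2, B 2, D 1. D has the fewest and is eliminated.
Round 3: B 3, A 2. B has a majority.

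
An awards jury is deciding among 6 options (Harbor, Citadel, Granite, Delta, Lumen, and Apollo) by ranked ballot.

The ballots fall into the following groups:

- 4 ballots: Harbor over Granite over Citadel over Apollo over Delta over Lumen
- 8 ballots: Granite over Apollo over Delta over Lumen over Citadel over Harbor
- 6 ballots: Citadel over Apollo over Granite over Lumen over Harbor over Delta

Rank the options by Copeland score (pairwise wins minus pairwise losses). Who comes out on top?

Pairwise results:
  Harbor vs Citadel: Citadel wins 14–4.
  Harbor vs Granite: Granite wins 14–4.
  Harbor vs Delta: Harbor wins 10–8.
  Harbor vs Lumen: Lumen wins 14–4.
  Harbor vs Apollo: Apollo wins 14–4.
  Citadel vs Granite: Granite wins 12–6.
  Citadel vs Delta: Citadel wins 10–8.
  Citadel vs Lumen: Citadel wins 10–8.
  Citadel vs Apollo: Citadel wins 10–8.
  Granite vs Delta: Granite wins 18–0.
  Granite vs Lumen: Granite wins 18–0.
  Granite vs Apollo: Granite wins 12–6.
  Delta vs Lumen: Delta wins 12–6.
  Delta vs Apollo: Apollo wins 18–0.
  Lumen vs Apollo: Apollo wins 18–0.
Copeland scores (wins − losses):
  Harbor: 1 − 4 = -3
  Citadel: 4 − 1 = 3
  Granite: 5 − 0 = 5
  Delta: 1 − 4 = -3
  Lumen: 1 − 4 = -3
  Apollo: 3 − 2 = 1
Granite has the best Copeland score.

Granite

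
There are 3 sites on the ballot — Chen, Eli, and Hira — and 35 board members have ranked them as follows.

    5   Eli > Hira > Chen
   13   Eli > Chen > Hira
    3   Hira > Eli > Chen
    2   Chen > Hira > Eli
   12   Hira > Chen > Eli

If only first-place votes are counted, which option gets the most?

Eli

First-place vote totals:
  Chen: 2
  Eli: 18
  Hira: 15
Eli has the most first-place votes.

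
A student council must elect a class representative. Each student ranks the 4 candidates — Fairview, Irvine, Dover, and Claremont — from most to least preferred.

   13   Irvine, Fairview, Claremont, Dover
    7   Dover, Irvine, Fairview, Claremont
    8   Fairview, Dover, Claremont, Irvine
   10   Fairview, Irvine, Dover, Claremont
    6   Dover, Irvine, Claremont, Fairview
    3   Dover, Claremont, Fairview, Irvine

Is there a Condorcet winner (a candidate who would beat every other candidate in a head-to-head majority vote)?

Head-to-head results (47 voters total):
Fairview vs Irvine: Irvine wins 26–21.
Fairview vs Dover: Fairview wins 31–16.
Fairview vs Claremont: Fairview wins 38–9.
Irvine vs Dover: Dover wins 24–23.
Irvine vs Claremont: Irvine wins 36–11.
Dover vs Claremont: Dover wins 34–13.
No candidate beats all others: Fairview beats Dover beats Irvine beats Fairview, a majority cycle.

No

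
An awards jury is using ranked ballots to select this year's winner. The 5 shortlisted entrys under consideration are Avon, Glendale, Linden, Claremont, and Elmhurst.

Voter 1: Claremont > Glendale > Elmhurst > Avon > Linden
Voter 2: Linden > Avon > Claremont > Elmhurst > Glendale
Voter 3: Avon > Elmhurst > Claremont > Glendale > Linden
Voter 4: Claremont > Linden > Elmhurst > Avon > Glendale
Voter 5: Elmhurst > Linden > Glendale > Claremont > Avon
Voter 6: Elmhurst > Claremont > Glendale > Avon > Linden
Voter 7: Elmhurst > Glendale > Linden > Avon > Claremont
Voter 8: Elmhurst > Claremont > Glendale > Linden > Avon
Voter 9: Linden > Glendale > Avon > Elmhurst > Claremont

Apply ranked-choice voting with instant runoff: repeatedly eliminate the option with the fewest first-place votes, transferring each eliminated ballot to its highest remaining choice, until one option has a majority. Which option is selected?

Elmhurst

Round 1: Elmhurst 4, Linden 2, Claremont 2, Avon 1, Glendale 0. Glendale has the fewest and is eliminated.
Round 2: Elmhurst 4, Linden 2, Claremont 2, Avon 1. Avon has the fewest and is eliminated.
Round 3: Elmhurst 5, Linden 2, Claremont 2. Elmhurst has a majority.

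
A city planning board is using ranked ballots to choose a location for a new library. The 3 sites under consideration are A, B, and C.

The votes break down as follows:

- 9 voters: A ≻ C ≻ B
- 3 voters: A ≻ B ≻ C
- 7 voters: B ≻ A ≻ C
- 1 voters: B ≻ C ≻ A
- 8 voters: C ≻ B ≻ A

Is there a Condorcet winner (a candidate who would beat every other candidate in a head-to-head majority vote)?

Head-to-head results (28 voters total):
A vs B: B wins 16–12.
A vs C: A wins 19–9.
B vs C: C wins 17–11.
No candidate beats all others: A beats C beats B beats A, a majority cycle.

No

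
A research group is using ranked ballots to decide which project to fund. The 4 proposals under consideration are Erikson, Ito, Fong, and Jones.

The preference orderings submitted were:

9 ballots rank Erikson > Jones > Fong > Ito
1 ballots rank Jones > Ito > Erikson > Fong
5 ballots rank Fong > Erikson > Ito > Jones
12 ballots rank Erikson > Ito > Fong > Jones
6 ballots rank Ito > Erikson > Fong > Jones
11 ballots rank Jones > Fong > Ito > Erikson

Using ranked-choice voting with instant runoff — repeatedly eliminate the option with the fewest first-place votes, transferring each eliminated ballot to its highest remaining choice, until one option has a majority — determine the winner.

Erikson

Round 1: Erikson 21, Jones 12, Ito 6, Fong 5. Fong has the fewest and is eliminated.
Round 2: Erikson 26, Jones 12, Ito 6. Erikson has a majority.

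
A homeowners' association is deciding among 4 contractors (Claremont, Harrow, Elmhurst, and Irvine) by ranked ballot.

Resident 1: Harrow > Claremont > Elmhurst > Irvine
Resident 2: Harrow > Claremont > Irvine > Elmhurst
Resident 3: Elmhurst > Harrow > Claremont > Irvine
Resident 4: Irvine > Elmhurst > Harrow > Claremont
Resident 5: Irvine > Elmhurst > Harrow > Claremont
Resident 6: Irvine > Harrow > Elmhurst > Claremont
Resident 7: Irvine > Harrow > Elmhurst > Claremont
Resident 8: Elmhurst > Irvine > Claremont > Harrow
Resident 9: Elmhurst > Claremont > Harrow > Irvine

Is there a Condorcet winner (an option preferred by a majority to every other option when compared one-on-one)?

Head-to-head results (9 voters total):
Claremont vs Harrow: Harrow wins 7–2.
Claremont vs Elmhurst: Elmhurst wins 7–2.
Claremont vs Irvine: Irvine wins 5–4.
Harrow vs Elmhurst: Elmhurst wins 5–4.
Harrow vs Irvine: Irvine wins 5–4.
Elmhurst vs Irvine: Irvine wins 5–4.
Irvine beats each rival — Claremont (5–4), Harrow (5–4), Elmhurst (5–4) — so Irvine is the Condorcet winner.

Yes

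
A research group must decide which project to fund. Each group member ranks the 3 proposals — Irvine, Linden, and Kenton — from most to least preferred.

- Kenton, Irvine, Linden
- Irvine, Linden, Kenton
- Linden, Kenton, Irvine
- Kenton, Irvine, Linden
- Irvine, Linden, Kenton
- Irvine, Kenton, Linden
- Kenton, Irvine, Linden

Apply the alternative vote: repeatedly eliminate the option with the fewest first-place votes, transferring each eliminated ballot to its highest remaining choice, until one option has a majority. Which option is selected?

Round 1: Irvine 3, Kenton 3, Linden 1. Linden has the fewest and is eliminated.
Round 2: Kenton 4, Irvine 3. Kenton has a majority.

Kenton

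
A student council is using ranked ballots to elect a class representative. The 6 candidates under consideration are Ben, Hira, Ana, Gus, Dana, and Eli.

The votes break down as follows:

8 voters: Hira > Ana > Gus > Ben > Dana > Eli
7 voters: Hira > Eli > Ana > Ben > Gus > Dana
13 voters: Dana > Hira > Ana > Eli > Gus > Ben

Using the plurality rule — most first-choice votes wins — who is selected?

Hira

First-place vote totals:
  Ben: 0
  Hira: 15
  Ana: 0
  Gus: 0
  Dana: 13
  Eli: 0
Hira has the most first-place votes.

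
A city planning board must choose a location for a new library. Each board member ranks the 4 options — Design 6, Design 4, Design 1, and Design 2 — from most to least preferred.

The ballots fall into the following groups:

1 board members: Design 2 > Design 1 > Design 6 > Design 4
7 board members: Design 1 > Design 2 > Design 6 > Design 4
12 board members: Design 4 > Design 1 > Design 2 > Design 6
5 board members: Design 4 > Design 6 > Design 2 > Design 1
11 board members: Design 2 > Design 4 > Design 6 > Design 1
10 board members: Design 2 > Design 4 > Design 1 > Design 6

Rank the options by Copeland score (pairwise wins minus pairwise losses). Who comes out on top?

Pairwise results:
  Design 6 vs Design 4: Design 4 wins 38–8.
  Design 6 vs Design 1: Design 1 wins 30–16.
  Design 6 vs Design 2: Design 2 wins 41–5.
  Design 4 vs Design 1: Design 4 wins 38–8.
  Design 4 vs Design 2: Design 2 wins 29–17.
  Design 1 vs Design 2: Design 2 wins 27–19.
Copeland scores (wins − losses):
  Design 6: 0 − 3 = -3
  Design 4: 2 − 1 = 1
  Design 1: 1 − 2 = -1
  Design 2: 3 − 0 = 3
Design 2 has the best Copeland score.

Design 2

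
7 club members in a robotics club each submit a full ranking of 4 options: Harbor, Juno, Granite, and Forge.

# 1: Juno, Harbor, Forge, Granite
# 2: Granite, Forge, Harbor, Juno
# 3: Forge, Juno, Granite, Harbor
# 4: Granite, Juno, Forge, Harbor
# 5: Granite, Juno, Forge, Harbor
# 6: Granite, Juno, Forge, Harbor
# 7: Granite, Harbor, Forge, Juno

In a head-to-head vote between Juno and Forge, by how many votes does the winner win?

1

Ballots ranking Juno above Forge: 4.
Ballots ranking Forge above Juno: 3.
Juno wins 4–3, a margin of 1.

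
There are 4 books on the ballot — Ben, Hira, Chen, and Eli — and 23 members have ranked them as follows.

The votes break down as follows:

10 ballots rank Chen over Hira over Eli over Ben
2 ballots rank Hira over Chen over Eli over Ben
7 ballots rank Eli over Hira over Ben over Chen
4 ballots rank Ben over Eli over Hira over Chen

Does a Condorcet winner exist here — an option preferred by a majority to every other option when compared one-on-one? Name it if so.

Hira

Head-to-head results (23 voters total):
Ben vs Hira: Hira wins 19–4.
Ben vs Chen: Chen wins 12–11.
Ben vs Eli: Eli wins 19–4.
Hira vs Chen: Hira wins 13–10.
Hira vs Eli: Hira wins 12–11.
Chen vs Eli: Chen wins 12–11.
Hira beats each rival — Ben (19–4), Chen (13–10), Eli (12–11) — so Hira is the Condorcet winner.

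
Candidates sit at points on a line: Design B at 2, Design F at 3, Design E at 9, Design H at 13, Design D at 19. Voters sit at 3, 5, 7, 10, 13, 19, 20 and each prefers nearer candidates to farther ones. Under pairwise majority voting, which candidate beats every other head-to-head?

Design E

With single-peaked preferences on a line, the Condorcet winner is the candidate closest to the median voter.
The median voter (position 10) is closest to Design E at 9.
Check: Design E vs Design H — voters closer to Design E: 4 of 7.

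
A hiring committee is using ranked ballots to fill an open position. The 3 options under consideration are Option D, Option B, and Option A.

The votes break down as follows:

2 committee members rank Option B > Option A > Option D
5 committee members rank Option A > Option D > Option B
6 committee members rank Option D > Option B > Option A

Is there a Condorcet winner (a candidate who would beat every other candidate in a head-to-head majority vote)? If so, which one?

None — there is no Condorcet winner

Head-to-head results (13 voters total):
Option D vs Option B: Option D wins 11–2.
Option D vs Option A: Option A wins 7–6.
Option B vs Option A: Option B wins 8–5.
No candidate beats all others: Option D beats Option B beats Option A beats Option D, a majority cycle.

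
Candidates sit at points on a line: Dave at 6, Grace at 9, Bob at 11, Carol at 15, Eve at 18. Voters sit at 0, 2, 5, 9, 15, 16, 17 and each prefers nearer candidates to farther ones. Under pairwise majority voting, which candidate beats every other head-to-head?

Grace

With single-peaked preferences on a line, the Condorcet winner is the candidate closest to the median voter.
The median voter (position 9) is closest to Grace at 9.
Check: Grace vs Dave — voters closer to Grace: 4 of 7.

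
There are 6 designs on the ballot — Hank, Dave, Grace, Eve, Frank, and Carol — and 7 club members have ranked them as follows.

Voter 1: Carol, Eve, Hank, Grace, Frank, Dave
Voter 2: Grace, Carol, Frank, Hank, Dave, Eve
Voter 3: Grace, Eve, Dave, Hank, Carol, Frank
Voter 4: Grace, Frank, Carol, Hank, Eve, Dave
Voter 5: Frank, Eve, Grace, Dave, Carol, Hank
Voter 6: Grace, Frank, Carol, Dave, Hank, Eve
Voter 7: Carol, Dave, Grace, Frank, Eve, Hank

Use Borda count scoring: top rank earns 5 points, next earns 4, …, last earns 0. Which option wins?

Grace

Borda scores:
  Hank: 3 + 2 + 2 + 2 + 0 + 1 + 0 = 10
  Dave: 0 + 1 + 3 + 0 + 2 + 2 + 4 = 12
  Grace: 2 + 5 + 5 + 5 + 3 + 5 + 3 = 28
  Eve: 4 + 0 + 4 + 1 + 4 + 0 + 1 = 14
  Frank: 1 + 3 + 0 + 4 + 5 + 4 + 2 = 19
  Carol: 5 + 4 + 1 + 3 + 1 + 3 + 5 = 22
Grace has the highest total.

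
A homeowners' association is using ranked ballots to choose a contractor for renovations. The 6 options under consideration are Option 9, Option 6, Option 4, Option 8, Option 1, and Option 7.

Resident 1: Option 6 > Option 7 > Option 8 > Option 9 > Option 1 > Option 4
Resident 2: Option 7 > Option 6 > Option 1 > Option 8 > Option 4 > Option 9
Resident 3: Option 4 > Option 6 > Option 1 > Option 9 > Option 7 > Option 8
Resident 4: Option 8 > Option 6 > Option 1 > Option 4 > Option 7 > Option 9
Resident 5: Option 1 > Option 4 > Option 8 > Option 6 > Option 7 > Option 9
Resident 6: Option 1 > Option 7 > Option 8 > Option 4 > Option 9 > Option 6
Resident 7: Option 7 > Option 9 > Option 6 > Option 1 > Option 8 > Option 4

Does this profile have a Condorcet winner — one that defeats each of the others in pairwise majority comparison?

Head-to-head results (7 voters total):
Option 9 vs Option 6: Option 6 wins 5–2.
Option 9 vs Option 4: Option 4 wins 5–2.
Option 9 vs Option 8: Option 8 wins 5–2.
Option 9 vs Option 1: Option 1 wins 5–2.
Option 9 vs Option 7: Option 7 wins 6–1.
Option 6 vs Option 4: Option 6 wins 4–3.
Option 6 vs Option 8: Option 6 wins 4–3.
Option 6 vs Option 1: Option 6 wins 5–2.
Option 6 vs Option 7: Option 6 wins 4–3.
Option 4 vs Option 8: Option 8 wins 5–2.
Option 4 vs Option 1: Option 1 wins 6–1.
Option 4 vs Option 7: Option 7 wins 4–3.
Option 8 vs Option 1: Option 1 wins 5–2.
Option 8 vs Option 7: Option 7 wins 5–2.
Option 1 vs Option 7: Option 1 wins 4–3.
Option 6 beats each rival — Option 9 (5–2), Option 4 (4–3), Option 8 (4–3), Option 1 (5–2), Option 7 (4–3) — so Option 6 is the Condorcet winner.

Yes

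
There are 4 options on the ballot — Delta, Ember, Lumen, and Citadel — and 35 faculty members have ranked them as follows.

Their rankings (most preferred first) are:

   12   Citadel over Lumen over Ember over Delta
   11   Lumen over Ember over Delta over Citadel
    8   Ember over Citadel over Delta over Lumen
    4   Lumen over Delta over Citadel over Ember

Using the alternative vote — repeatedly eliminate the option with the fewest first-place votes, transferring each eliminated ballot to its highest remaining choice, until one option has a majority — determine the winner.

Round 1: Lumen 15, Citadel 12, Ember 8, Delta 0. Delta has the fewest and is eliminated.
Round 2: Lumen 15, Citadel 12, Ember 8. Ember has the fewest and is eliminated.
Round 3: Citadel 20, Lumen 15. Citadel has a majority.

Citadel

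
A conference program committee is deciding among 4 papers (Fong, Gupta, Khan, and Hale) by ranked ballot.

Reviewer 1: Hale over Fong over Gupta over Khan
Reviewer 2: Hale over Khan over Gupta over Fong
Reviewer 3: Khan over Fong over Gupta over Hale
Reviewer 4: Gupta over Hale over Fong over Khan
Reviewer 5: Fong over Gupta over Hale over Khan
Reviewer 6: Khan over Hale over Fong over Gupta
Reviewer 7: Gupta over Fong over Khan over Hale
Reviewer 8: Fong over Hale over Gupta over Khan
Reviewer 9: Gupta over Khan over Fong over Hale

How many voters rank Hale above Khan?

5

Ballots ranking Hale above Khan: 5.
Ballots ranking Khan above Hale: 4.
So 5 of 9 voters prefer Hale to Khan.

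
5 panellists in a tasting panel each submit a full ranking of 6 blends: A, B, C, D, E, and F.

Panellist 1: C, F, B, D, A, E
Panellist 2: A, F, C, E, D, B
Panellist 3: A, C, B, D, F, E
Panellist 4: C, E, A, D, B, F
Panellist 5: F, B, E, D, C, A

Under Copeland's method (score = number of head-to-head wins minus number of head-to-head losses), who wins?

Pairwise results:
  A vs B: A wins 3–2.
  A vs C: C wins 3–2.
  A vs D: A wins 3–2.
  A vs E: A wins 3–2.
  A vs F: A wins 3–2.
  B vs C: C wins 4–1.
  B vs D: B wins 3–2.
  B vs E: B wins 3–2.
  B vs F: F wins 3–2.
  C vs D: C wins 4–1.
  C vs E: C wins 4–1.
  C vs F: C wins 3–2.
  D vs E: E wins 3–2.
  D vs F: F wins 3–2.
  E vs F: F wins 4–1.
Copeland scores (wins − losses):
  A: 4 − 1 = 3
  B: 2 − 3 = -1
  C: 5 − 0 = 5
  D: 0 − 5 = -5
  E: 1 − 4 = -3
  F: 3 − 2 = 1
C has the best Copeland score.

C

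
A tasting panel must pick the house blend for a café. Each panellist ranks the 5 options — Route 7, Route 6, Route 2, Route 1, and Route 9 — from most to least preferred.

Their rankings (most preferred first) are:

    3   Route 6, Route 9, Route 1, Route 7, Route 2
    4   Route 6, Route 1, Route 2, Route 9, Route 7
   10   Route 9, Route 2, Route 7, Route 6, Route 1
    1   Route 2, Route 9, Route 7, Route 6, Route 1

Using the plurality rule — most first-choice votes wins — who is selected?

First-place vote totals:
  Route 7: 0
  Route 6: 7
  Route 2: 1
  Route 1: 0
  Route 9: 10
Route 9 has the most first-place votes.

Route 9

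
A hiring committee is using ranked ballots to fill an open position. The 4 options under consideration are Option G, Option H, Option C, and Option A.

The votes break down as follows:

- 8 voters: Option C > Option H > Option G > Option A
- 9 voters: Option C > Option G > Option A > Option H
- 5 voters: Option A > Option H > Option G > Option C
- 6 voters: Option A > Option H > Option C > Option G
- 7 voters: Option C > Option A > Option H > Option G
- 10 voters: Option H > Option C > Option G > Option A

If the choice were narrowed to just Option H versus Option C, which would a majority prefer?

Ballots ranking Option H above Option C: 5+6+10 = 21.
Ballots ranking Option C above Option H: 8+9+7 = 24.
Option C wins the head-to-head, 24–21.

Option C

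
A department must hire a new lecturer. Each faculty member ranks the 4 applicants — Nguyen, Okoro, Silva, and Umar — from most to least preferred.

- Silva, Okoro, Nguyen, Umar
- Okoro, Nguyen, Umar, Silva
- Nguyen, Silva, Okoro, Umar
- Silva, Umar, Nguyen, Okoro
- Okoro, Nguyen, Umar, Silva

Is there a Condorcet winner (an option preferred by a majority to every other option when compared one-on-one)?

No

Head-to-head results (5 voters total):
Nguyen vs Okoro: Okoro wins 3–2.
Nguyen vs Silva: Nguyen wins 3–2.
Nguyen vs Umar: Nguyen wins 4–1.
Okoro vs Silva: Silva wins 3–2.
Okoro vs Umar: Okoro wins 4–1.
Silva vs Umar: Silva wins 3–2.
No candidate beats all others: Nguyen beats Silva beats Okoro beats Nguyen, a majority cycle.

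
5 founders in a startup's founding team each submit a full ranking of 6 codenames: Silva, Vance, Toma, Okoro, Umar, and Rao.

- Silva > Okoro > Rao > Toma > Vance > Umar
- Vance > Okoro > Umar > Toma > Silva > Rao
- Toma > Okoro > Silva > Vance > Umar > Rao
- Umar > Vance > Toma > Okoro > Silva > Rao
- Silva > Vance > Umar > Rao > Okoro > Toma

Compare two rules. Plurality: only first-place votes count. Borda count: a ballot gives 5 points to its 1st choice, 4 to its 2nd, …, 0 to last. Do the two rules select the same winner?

Plurality first-place counts: Silva 2, Vance 1, Toma 1, Okoro 0, Umar 1, Rao 0 → Silva.
Borda totals: Silva 15, Vance 16, Toma 12, Okoro 15, Umar 12, Rao 5 → Vance.
The two rules disagree: plurality picks Silva, Borda picks Vance.

No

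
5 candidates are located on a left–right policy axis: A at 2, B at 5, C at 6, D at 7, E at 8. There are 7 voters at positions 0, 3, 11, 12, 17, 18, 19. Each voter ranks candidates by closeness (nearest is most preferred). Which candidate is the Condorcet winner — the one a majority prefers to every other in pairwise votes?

E

With single-peaked preferences on a line, the Condorcet winner is the candidate closest to the median voter.
The median voter (position 12) is closest to E at 8.
Check: E vs C — voters closer to E: 5 of 7.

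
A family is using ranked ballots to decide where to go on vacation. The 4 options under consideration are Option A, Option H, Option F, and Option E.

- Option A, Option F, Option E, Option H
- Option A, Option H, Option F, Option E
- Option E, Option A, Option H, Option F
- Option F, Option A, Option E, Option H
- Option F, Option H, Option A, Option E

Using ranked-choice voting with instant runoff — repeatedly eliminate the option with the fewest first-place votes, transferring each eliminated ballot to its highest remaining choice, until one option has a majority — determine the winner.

Option A

Round 1: Option A 2, Option F 2, Option E 1, Option H 0. Option H has the fewest and is eliminated.
Round 2: Option A 2, Option F 2, Option E 1. Option E has the fewest and is eliminated.
Round 3: Option A 3, Option F 2. Option A has a majority.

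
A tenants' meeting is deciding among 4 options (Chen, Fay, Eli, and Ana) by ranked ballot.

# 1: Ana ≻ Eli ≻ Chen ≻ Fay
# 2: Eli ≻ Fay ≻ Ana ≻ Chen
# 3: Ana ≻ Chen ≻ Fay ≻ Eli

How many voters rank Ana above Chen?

3

Ballots ranking Ana above Chen: 3.
Ballots ranking Chen above Ana: 0.
So 3 of 3 voters prefer Ana to Chen.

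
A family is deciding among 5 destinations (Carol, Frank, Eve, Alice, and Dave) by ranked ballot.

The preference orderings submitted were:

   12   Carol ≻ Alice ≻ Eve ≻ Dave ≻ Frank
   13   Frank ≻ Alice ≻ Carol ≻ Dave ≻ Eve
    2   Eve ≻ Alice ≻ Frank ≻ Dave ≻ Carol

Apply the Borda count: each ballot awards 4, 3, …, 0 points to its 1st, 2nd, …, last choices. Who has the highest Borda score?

Borda scores:
  Carol: 12·4 + 13·2 + 2·0 = 74
  Frank: 12·0 + 13·4 + 2·2 = 56
  Eve: 12·2 + 13·0 + 2·4 = 32
  Alice: 12·3 + 13·3 + 2·3 = 81
  Dave: 12·1 + 13·1 + 2·1 = 27
Alice has the highest total.

Alice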